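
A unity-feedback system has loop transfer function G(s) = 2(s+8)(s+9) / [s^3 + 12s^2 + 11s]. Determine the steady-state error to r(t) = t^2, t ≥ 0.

The denominator has no term below 11s — 1 pole at s=0, type 1.
K_a = lim_{s→0} s^2·G(s) = 0; the steady-state error to this parabolic input grows without bound.

infinity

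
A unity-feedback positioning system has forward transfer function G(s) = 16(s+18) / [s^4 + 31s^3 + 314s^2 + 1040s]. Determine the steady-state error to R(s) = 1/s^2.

65/18

Factoring s from the denominator leaves a polynomial with constant term 1040, so the system is type 1.
K_v = lim_{s→0} s·G(s) = 16·18 / 1040 = 18/65.
e_ss = 1/K_v = 1/(18/65) = 65/18.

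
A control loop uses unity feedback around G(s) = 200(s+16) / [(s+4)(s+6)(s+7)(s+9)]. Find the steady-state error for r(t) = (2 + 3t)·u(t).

infinity

System type = 0 (no poles at s=0). By superposition:
  • 2: e_ss = 2/(1+K_p) with K_p=400/189 → 378/589.
  • 3t: a type-0 system cannot track it, e_ss → ∞.
The unbounded component dominates.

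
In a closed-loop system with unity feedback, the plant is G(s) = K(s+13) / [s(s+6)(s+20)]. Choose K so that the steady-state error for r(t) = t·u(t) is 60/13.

System type = 1 (one pole at s=0).
K_v = lim_{s→0} s·G(s) = K·13 / (6·20) = (13/120)·K.
e_ss = 1/K_v = 60/13 ⇒ K_v = 13/60 ⇒ K = (13/60)/(13/120) = 2.

2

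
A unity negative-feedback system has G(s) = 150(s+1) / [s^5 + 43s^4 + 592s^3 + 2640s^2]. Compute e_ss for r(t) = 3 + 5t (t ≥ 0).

The denominator has no term below 2640s^2 — 2 poles at s=0, type 2. Treating each term separately:
  • 3: tracked with zero error.
  • 5t: tracked with zero error.
Total e_ss = 0.

0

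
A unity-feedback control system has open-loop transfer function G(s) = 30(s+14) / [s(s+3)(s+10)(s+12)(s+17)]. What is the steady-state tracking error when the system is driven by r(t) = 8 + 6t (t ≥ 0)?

The open loop has one pole at the origin → type 1 system. By superposition:
  • 8: tracked with zero error.
  • 6t: e_ss = 6/K_v with K_v=7/102 → 612/7.
Total e_ss = 612/7.

612/7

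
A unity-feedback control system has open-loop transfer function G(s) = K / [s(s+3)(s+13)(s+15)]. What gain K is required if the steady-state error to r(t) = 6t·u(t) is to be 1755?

G(s) has one factor of s in the denominator, so the system is type 1.
K_v = lim_{s→0} s·G(s) = K / (3·13·15) = (1/585)·K.
e_ss = 6/K_v = 1755 ⇒ K_v = 2/585 ⇒ K = (2/585)/(1/585) = 2.

2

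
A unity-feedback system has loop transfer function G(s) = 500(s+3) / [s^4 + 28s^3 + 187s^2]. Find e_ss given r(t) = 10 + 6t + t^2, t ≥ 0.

The denominator has no term below 187s^2 — 2 poles at s=0, type 2. Taking each input component in turn:
  • 10: tracked with zero error.
  • 6t: tracked with zero error.
  • t^2: e_ss = 2/K_a with K_a=1500/187 → 187/750.
Total e_ss = 187/750.

187/750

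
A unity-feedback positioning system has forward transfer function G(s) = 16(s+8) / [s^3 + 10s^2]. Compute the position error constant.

infinity

K_p = lim_{s→0} G(s); with 2 poles at the origin the limit diverges, so K_p = ∞.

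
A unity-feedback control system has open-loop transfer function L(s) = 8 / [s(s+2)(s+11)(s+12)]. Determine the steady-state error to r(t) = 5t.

The open loop has one pole at the origin → type 1 system.
K_v = lim_{s→0} s·L(s) = 8 / (2·11·12) = 1/33.
e_ss = 5/K_v = 5/(1/33) = 165.

165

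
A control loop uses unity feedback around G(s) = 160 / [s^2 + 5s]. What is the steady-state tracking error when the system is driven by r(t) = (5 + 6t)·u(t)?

The denominator has no term below 5s — 1 pole at s=0, type 1. By superposition:
  • 5: tracked with zero error.
  • 6t: e_ss = 6/K_v with K_v=32 → 0.1875.
Total e_ss = 0.1875.

0.1875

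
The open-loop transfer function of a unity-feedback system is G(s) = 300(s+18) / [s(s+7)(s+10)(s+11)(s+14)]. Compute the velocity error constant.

270/539

System type = 1 (one pole at s=0).
K_v = lim_{s→0} s·G(s) = 300·18 / (7·10·11·14) = 270/539.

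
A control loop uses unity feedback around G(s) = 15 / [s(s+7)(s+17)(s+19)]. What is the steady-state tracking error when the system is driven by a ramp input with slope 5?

The open loop has one pole at the origin → type 1 system.
K_v = lim_{s→0} s·G(s) = 15 / (7·17·19) = 15/2261.
e_ss = 5/K_v = 5/(15/2261) = 2261/3.

2261/3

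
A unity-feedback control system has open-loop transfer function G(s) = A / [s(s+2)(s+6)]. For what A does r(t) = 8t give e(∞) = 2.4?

40

G(s) has one factor of s in the denominator, so the system is type 1.
K_v = lim_{s→0} s·G(s) = A / (2·6) = (1/12)·A.
e_ss = 8/K_v = 2.4 ⇒ K_v = 10/3 ⇒ A = (10/3)/(1/12) = 40.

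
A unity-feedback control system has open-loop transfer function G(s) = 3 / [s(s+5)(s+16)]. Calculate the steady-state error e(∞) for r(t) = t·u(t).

80/3

G(s) has one factor of s in the denominator, so the system is type 1.
K_v = lim_{s→0} s·G(s) = 3 / (5·16) = 0.0375.
e_ss = 1/K_v = 1/0.0375 = 80/3.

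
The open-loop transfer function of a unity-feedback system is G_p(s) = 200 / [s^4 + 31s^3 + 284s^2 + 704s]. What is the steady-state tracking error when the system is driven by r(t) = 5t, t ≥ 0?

Lowest-order denominator term is 704s, so the open loop has 1 pole at the origin → type 1 system.
K_v = lim_{s→0} s·G_p(s) = 200 / 704 = 25/88.
e_ss = 5/K_v = 5/(25/88) = 17.6.

17.6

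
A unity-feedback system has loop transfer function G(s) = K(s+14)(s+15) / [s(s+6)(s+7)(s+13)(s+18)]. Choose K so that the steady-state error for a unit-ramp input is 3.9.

12

System type = 1 (one pole at s=0).
K_v = lim_{s→0} s·G(s) = K·14·15 / (6·7·13·18) = (5/234)·K.
e_ss = 1/K_v = 3.9 ⇒ K_v = 10/39 ⇒ K = (10/39)/(5/234) = 12.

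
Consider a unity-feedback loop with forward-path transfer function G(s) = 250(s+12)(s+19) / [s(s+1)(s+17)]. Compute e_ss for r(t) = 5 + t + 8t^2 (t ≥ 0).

One free integrator in G(s): this is a type 1 system. Taking each input component in turn:
  • 5: tracked with zero error.
  • t: e_ss = 1/K_v with K_v=57000/17 → 17/57000.
  • 8t^2: a type-1 system cannot track it, e_ss → ∞.
The unbounded component dominates.

infinity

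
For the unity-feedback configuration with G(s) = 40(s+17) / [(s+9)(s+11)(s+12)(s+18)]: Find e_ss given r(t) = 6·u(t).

No free integrators in G(s): this is a type 0 system.
K_p = lim_{s→0} G(s) = 40·17 / (9·11·12·18) = 85/2673.
e_ss = 6/(1 + K_p) = 6/(2758/2673) = 8019/1379.

8019/1379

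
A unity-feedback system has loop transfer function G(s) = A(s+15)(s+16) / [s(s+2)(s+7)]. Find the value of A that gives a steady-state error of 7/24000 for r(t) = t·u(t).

200

G(s) has one factor of s in the denominator, so the system is type 1.
K_v = lim_{s→0} s·G(s) = A·15·16 / (2·7) = (120/7)·A.
e_ss = 1/K_v = 7/24000 ⇒ K_v = 24000/7 ⇒ A = (24000/7)/(120/7) = 200.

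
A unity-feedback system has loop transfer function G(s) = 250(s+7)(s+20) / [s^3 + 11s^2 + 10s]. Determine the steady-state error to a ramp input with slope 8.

2/875

The denominator has no term below 10s — 1 pole at s=0, type 1.
K_v = lim_{s→0} s·G(s) = 250·7·20 / 10 = 3500.
e_ss = 8/K_v = 8/3500 = 2/875.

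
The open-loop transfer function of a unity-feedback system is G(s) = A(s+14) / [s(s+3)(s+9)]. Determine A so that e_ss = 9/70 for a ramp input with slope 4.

One free integrator in G(s): this is a type 1 system.
K_v = lim_{s→0} s·G(s) = A·14 / (3·9) = (14/27)·A.
e_ss = 4/K_v = 9/70 ⇒ K_v = 280/9 ⇒ A = (280/9)/(14/27) = 60.

60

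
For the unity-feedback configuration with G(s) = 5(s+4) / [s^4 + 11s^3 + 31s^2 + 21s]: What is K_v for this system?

20/21

Lowest-order denominator term is 21s, so the open loop has 1 pole at the origin → type 1 system.
K_v = lim_{s→0} s·G(s) = 5·4 / 21 = 20/21.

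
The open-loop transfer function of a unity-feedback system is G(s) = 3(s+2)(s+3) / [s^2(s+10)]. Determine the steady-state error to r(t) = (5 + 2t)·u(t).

System type = 2 (two poles at s=0). Taking each input component in turn:
  • 5: tracked with zero error.
  • 2t: tracked with zero error.
Total e_ss = 0.

0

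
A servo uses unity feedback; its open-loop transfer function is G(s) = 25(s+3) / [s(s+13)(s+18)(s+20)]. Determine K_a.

One free integrator in G(s): this is a type 1 system.
K_a = lim_{s→0} s^2·G(s) = 0 (the extra factor of s kills the finite limit).

0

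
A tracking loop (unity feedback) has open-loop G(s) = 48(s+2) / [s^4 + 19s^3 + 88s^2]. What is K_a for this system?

Lowest-order denominator term is 88s^2, so the open loop has 2 poles at the origin → type 2 system.
K_a = lim_{s→0} s^2·G(s) = 48·2 / 88 = 12/11.

12/11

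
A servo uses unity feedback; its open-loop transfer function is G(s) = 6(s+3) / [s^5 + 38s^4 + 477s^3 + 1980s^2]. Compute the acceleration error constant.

1/110

The denominator has no term below 1980s^2 — 2 poles at s=0, type 2.
K_a = lim_{s→0} s^2·G(s) = 6·3 / 1980 = 1/110.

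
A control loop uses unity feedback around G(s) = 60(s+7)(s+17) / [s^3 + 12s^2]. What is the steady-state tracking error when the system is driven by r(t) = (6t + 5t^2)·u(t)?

2/119

Lowest-order denominator term is 12s^2, so the open loop has 2 poles at the origin → type 2 system. Taking each input component in turn:
  • 6t: tracked with zero error.
  • 5t^2: e_ss = 10/K_a with K_a=595 → 2/119.
Total e_ss = 2/119.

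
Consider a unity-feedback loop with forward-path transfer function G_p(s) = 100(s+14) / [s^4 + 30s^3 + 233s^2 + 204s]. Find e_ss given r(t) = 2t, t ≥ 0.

Lowest-order denominator term is 204s, so the open loop has 1 pole at the origin → type 1 system.
K_v = lim_{s→0} s·G_p(s) = 100·14 / 204 = 350/51.
e_ss = 2/K_v = 2/(350/51) = 51/175.

51/175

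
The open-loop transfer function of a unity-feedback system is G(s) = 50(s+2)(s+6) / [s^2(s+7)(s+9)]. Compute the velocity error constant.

infinity

K_v = lim_{s→0} s·G(s); with 2 poles at the origin the limit diverges, so K_v = ∞.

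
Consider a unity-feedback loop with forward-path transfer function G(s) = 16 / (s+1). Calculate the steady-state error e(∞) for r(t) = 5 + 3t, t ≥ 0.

The open loop has no poles at the origin → type 0 system. Treating each term separately:
  • 5: e_ss = 5/(1+K_p) with K_p=16 → 5/17.
  • 3t: a type-0 system cannot track it, e_ss → ∞.
The unbounded component dominates.

infinity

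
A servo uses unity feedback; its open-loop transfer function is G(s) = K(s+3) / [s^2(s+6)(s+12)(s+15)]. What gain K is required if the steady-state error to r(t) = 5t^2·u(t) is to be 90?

System type = 2 (two poles at s=0).
K_a = lim_{s→0} s^2·G(s) = K·3 / (6·12·15) = (1/360)·K.
e_ss = 10/K_a = 90 ⇒ K_a = 1/9 ⇒ K = (1/9)/(1/360) = 40.

40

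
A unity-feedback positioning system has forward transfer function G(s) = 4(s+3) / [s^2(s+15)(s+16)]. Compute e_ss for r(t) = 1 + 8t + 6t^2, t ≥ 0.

Two free integrators in G(s): this is a type 2 system. Taking each input component in turn:
  • 1: tracked with zero error.
  • 8t: tracked with zero error.
  • 6t^2: e_ss = 12/K_a with K_a=0.05 → 240.
Total e_ss = 240.

240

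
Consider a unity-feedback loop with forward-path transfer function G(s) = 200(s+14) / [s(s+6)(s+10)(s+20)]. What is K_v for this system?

G(s) has one factor of s in the denominator, so the system is type 1.
K_v = lim_{s→0} s·G(s) = 200·14 / (6·10·20) = 7/3.

7/3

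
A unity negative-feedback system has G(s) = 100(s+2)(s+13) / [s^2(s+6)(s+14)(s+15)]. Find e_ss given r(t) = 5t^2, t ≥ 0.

63/13

System type = 2 (two poles at s=0).
K_a = lim_{s→0} s^2·G(s) = 100·2·13 / (6·14·15) = 130/63.
r(t) = 5t^2 gives R(s) = 10/s^3.
e_ss = 10/K_a = 10/(130/63) = 63/13.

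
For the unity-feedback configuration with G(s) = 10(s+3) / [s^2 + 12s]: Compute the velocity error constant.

The denominator has no term below 12s — 1 pole at s=0, type 1.
K_v = lim_{s→0} s·G(s) = 10·3 / 12 = 2.5.

2.5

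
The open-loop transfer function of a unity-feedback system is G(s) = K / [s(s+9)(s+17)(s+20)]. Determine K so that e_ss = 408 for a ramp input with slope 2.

One free integrator in G(s): this is a type 1 system.
K_v = lim_{s→0} s·G(s) = K / (9·17·20) = (1/3060)·K.
e_ss = 2/K_v = 408 ⇒ K_v = 1/204 ⇒ K = (1/204)/(1/3060) = 15.

15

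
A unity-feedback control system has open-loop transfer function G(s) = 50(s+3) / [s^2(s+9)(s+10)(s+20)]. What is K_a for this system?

System type = 2 (two poles at s=0).
K_a = lim_{s→0} s^2·G(s) = 50·3 / (9·10·20) = 1/12.

1/12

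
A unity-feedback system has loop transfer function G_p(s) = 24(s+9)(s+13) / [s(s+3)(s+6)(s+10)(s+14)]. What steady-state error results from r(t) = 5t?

175/39

G_p(s) has one factor of s in the denominator, so the system is type 1.
K_v = lim_{s→0} s·G_p(s) = 24·9·13 / (3·6·10·14) = 39/35.
e_ss = 5/K_v = 5/(39/35) = 175/39.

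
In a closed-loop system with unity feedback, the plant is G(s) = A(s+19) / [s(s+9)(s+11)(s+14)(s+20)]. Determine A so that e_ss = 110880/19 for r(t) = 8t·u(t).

2

System type = 1 (one pole at s=0).
K_v = lim_{s→0} s·G(s) = A·19 / (9·11·14·20) = (19/27720)·A.
e_ss = 8/K_v = 110880/19 ⇒ K_v = 19/13860 ⇒ A = (19/13860)/(19/27720) = 2.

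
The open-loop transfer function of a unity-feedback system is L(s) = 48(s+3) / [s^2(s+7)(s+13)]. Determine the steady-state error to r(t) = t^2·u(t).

91/72

L(s) has two factors of s in the denominator, so the system is type 2.
K_a = lim_{s→0} s^2·L(s) = 48·3 / (7·13) = 144/91.
r(t) = t^2 gives R(s) = 2/s^3.
e_ss = 2/K_a = 2/(144/91) = 91/72.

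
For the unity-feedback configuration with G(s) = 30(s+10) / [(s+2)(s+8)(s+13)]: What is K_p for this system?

75/52

The open loop has no poles at the origin → type 0 system.
K_p = lim_{s→0} G(s) = 30·10 / (2·8·13) = 75/52.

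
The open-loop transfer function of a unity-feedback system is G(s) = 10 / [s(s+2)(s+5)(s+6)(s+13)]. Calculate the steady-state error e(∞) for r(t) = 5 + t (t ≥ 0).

System type = 1 (one pole at s=0). Treating each term separately:
  • 5: tracked with zero error.
  • t: e_ss = 1/K_v with K_v=1/78 → 78.
Total e_ss = 78.

78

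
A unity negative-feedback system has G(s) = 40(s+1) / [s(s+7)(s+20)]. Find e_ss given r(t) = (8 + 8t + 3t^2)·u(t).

System type = 1 (one pole at s=0). Treating each term separately:
  • 8: tracked with zero error.
  • 8t: e_ss = 8/K_v with K_v=2/7 → 28.
  • 3t^2: a type-1 system cannot track it, e_ss → ∞.
The unbounded component dominates.

infinity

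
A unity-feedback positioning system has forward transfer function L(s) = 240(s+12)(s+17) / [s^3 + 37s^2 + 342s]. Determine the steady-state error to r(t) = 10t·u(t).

The denominator has no term below 342s — 1 pole at s=0, type 1.
K_v = lim_{s→0} s·L(s) = 240·12·17 / 342 = 2720/19.
e_ss = 10/K_v = 10/(2720/19) = 19/272.

19/272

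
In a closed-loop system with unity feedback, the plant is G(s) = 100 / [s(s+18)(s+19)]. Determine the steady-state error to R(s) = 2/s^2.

G(s) has one factor of s in the denominator, so the system is type 1.
K_v = lim_{s→0} s·G(s) = 100 / (18·19) = 50/171.
e_ss = 2/K_v = 2/(50/171) = 6.84.

6.84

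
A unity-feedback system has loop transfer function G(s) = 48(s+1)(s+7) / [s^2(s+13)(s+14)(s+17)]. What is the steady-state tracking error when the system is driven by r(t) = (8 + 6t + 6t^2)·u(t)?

110.5

Two free integrators in G(s): this is a type 2 system. By superposition:
  • 8: tracked with zero error.
  • 6t: tracked with zero error.
  • 6t^2: e_ss = 12/K_a with K_a=24/221 → 110.5.
Total e_ss = 110.5.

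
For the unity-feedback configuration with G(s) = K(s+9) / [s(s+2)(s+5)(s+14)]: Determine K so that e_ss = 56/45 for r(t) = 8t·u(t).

System type = 1 (one pole at s=0).
K_v = lim_{s→0} s·G(s) = K·9 / (2·5·14) = (9/140)·K.
e_ss = 8/K_v = 56/45 ⇒ K_v = 45/7 ⇒ K = (45/7)/(9/140) = 100.

100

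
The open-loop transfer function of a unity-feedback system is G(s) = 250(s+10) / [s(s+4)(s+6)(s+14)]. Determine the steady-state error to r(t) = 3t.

System type = 1 (one pole at s=0).
K_v = lim_{s→0} s·G(s) = 250·10 / (4·6·14) = 625/84.
e_ss = 3/K_v = 3/(625/84) = 0.4032.

0.4032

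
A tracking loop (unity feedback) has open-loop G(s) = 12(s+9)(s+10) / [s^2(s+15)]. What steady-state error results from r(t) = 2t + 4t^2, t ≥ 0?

The open loop has two poles at the origin → type 2 system. Taking each input component in turn:
  • 2t: tracked with zero error.
  • 4t^2: e_ss = 8/K_a with K_a=72 → 1/9.
Total e_ss = 1/9.

1/9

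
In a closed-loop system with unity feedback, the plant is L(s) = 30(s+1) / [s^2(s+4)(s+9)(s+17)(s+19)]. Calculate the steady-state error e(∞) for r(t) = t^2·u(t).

775.2

L(s) has two factors of s in the denominator, so the system is type 2.
K_a = lim_{s→0} s^2·L(s) = 30·1 / (4·9·17·19) = 5/1938.
r(t) = t^2 gives R(s) = 2/s^3.
e_ss = 2/K_a = 2/(5/1938) = 775.2.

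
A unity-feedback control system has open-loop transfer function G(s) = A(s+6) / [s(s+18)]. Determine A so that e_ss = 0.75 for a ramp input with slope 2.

8

One free integrator in G(s): this is a type 1 system.
K_v = lim_{s→0} s·G(s) = A·6 / (18) = (1/3)·A.
e_ss = 2/K_v = 0.75 ⇒ K_v = 8/3 ⇒ A = (8/3)/(1/3) = 8.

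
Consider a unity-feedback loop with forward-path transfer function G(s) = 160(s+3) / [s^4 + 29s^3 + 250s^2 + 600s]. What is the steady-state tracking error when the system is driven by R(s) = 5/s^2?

6.25

The denominator has no term below 600s — 1 pole at s=0, type 1.
K_v = lim_{s→0} s·G(s) = 160·3 / 600 = 0.8.
e_ss = 5/K_v = 5/0.8 = 6.25.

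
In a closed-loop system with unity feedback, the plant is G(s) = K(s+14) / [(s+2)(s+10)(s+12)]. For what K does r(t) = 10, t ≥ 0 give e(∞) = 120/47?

50

No free integrators in G(s): this is a type 0 system.
K_p = lim_{s→0} G(s) = K·14 / (2·10·12) = (7/120)·K.
e_ss = 10/(1 + K_p) = 120/47 ⇒ 1 + (7/120)·K = 47/12 ⇒ K = 50.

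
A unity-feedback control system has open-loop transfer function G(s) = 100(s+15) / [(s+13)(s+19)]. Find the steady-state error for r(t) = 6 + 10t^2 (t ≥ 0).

G(s) has no factors of s in the denominator, so the system is type 0. By superposition:
  • 6: e_ss = 6/(1+K_p) with K_p=1500/247 → 1482/1747.
  • 10t^2: a type-0 system cannot track it, e_ss → ∞.
The unbounded component dominates.

infinity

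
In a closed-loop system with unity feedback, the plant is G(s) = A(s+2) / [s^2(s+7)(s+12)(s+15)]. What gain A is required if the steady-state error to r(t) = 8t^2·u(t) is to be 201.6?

50

The open loop has two poles at the origin → type 2 system.
K_a = lim_{s→0} s^2·G(s) = A·2 / (7·12·15) = (1/630)·A.
e_ss = 16/K_a = 201.6 ⇒ K_a = 5/63 ⇒ A = (5/63)/(1/630) = 50.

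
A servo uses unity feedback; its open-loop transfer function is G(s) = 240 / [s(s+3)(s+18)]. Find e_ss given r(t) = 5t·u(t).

One free integrator in G(s): this is a type 1 system.
K_v = lim_{s→0} s·G(s) = 240 / (3·18) = 40/9.
e_ss = 5/K_v = 5/(40/9) = 1.125.

1.125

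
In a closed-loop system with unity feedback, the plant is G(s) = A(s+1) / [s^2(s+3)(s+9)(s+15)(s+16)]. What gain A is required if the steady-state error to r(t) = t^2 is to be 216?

System type = 2 (two poles at s=0).
K_a = lim_{s→0} s^2·G(s) = A·1 / (3·9·15·16) = (1/6480)·A.
e_ss = 2/K_a = 216 ⇒ K_a = 1/108 ⇒ A = (1/108)/(1/6480) = 60.

60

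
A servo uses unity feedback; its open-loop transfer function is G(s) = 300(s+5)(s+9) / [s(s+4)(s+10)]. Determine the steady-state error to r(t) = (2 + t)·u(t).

2/675

One free integrator in G(s): this is a type 1 system. Taking each input component in turn:
  • 2: tracked with zero error.
  • t: e_ss = 1/K_v with K_v=337.5 → 2/675.
Total e_ss = 2/675.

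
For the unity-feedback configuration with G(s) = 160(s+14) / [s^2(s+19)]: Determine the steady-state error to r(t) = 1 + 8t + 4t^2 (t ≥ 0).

19/280

G(s) has two factors of s in the denominator, so the system is type 2. Treating each term separately:
  • 1: tracked with zero error.
  • 8t: tracked with zero error.
  • 4t^2: e_ss = 8/K_a with K_a=2240/19 → 19/280.
Total e_ss = 19/280.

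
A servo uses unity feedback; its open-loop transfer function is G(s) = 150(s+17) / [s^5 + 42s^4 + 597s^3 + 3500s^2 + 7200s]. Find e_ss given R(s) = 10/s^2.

The denominator has no term below 7200s — 1 pole at s=0, type 1.
K_v = lim_{s→0} s·G(s) = 150·17 / 7200 = 17/48.
e_ss = 10/K_v = 10/(17/48) = 480/17.

480/17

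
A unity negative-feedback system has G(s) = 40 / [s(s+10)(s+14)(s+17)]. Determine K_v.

2/119

The open loop has one pole at the origin → type 1 system.
K_v = lim_{s→0} s·G(s) = 40 / (10·14·17) = 2/119.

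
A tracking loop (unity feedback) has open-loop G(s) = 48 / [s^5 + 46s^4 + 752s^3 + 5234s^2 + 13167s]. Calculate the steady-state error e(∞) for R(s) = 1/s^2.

The denominator has no term below 13167s — 1 pole at s=0, type 1.
K_v = lim_{s→0} s·G(s) = 48 / 13167 = 16/4389.
e_ss = 1/K_v = 1/(16/4389) = 274.3125.

274.3125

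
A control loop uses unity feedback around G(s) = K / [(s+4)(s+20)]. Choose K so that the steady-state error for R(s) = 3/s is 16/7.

25

G(s) has no factors of s in the denominator, so the system is type 0.
K_p = lim_{s→0} G(s) = K / (4·20) = 0.0125·K.
e_ss = 3/(1 + K_p) = 16/7 ⇒ 1 + 0.0125·K = 1.3125 ⇒ K = 25.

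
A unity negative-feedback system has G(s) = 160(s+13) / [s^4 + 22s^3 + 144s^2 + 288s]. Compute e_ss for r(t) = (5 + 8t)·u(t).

The denominator has no term below 288s — 1 pole at s=0, type 1. Treating each term separately:
  • 5: tracked with zero error.
  • 8t: e_ss = 8/K_v with K_v=65/9 → 72/65.
Total e_ss = 72/65.

72/65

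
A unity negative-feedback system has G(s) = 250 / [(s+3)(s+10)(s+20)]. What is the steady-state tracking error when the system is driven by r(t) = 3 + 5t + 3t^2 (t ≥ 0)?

infinity

No free integrators in G(s): this is a type 0 system. Treating each term separately:
  • 3: e_ss = 3/(1+K_p) with K_p=5/12 → 36/17.
  • 5t: a type-0 system cannot track it, e_ss → ∞.
  • 3t^2: a type-0 system cannot track it, e_ss → ∞.
The unbounded component dominates.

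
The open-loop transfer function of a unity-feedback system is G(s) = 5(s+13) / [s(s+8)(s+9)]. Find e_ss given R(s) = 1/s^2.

72/65

G(s) has one factor of s in the denominator, so the system is type 1.
K_v = lim_{s→0} s·G(s) = 5·13 / (8·9) = 65/72.
e_ss = 1/K_v = 1/(65/72) = 72/65.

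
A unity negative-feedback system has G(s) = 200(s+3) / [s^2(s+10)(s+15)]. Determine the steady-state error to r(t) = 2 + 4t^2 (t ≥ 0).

2

Two free integrators in G(s): this is a type 2 system. Taking each input component in turn:
  • 2: tracked with zero error.
  • 4t^2: e_ss = 8/K_a with K_a=4 → 2.
Total e_ss = 2.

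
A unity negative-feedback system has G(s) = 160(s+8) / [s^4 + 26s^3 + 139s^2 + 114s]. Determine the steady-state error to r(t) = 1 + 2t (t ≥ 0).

57/320

The denominator has no term below 114s — 1 pole at s=0, type 1. Taking each input component in turn:
  • 1: tracked with zero error.
  • 2t: e_ss = 2/K_v with K_v=640/57 → 57/320.
Total e_ss = 57/320.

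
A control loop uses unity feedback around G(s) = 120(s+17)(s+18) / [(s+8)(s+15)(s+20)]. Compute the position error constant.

System type = 0 (no poles at s=0).
K_p = lim_{s→0} G(s) = 120·17·18 / (8·15·20) = 15.3.

15.3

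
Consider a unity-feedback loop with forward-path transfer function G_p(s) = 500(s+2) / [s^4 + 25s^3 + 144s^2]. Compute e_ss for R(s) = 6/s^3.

The denominator has no term below 144s^2 — 2 poles at s=0, type 2.
K_a = lim_{s→0} s^2·G_p(s) = 500·2 / 144 = 125/18.
r(t) = 3t^2 gives R(s) = 6/s^3.
e_ss = 6/K_a = 6/(125/18) = 0.864.

0.864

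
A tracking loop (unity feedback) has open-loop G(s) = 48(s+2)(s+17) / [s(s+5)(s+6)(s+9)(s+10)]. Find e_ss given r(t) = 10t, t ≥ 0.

1125/68

The open loop has one pole at the origin → type 1 system.
K_v = lim_{s→0} s·G(s) = 48·2·17 / (5·6·9·10) = 136/225.
e_ss = 10/K_v = 10/(136/225) = 1125/68.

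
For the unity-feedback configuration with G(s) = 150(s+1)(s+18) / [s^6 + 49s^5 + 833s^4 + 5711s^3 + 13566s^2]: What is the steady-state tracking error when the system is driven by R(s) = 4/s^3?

The denominator has no term below 13566s^2 — 2 poles at s=0, type 2.
K_a = lim_{s→0} s^2·G(s) = 150·1·18 / 13566 = 450/2261.
r(t) = 2t^2 gives R(s) = 4/s^3.
e_ss = 4/K_a = 4/(450/2261) = 4522/225.

4522/225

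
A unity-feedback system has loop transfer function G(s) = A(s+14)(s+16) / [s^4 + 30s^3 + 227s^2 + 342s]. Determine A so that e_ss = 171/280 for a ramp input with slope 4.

10

Lowest-order denominator term is 342s, so the open loop has 1 pole at the origin → type 1 system.
K_v = lim_{s→0} s·G(s) = A·14·16 / 342 = (112/171)·A.
e_ss = 4/K_v = 171/280 ⇒ K_v = 1120/171 ⇒ A = (1120/171)/(112/171) = 10.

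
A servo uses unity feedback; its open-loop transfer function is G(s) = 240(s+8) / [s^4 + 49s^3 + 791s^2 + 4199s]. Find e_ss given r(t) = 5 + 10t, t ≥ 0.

4199/192

The denominator has no term below 4199s — 1 pole at s=0, type 1. Taking each input component in turn:
  • 5: tracked with zero error.
  • 10t: e_ss = 10/K_v with K_v=1920/4199 → 4199/192.
Total e_ss = 4199/192.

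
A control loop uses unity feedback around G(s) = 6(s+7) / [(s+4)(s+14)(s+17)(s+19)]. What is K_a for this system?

0

No free integrators in G(s): this is a type 0 system.
K_a = lim_{s→0} s^2·G(s) = 0 (the extra factor of s kills the finite limit).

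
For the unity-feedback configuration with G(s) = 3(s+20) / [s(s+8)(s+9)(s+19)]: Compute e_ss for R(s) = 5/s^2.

System type = 1 (one pole at s=0).
K_v = lim_{s→0} s·G(s) = 3·20 / (8·9·19) = 5/114.
e_ss = 5/K_v = 5/(5/114) = 114.

114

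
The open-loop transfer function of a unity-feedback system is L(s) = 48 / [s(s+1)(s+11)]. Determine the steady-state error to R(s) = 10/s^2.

55/24

The open loop has one pole at the origin → type 1 system.
K_v = lim_{s→0} s·L(s) = 48 / (1·11) = 48/11.
e_ss = 10/K_v = 10/(48/11) = 55/24.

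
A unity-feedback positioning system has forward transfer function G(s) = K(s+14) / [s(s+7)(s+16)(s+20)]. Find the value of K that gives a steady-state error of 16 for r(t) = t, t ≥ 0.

10

The open loop has one pole at the origin → type 1 system.
K_v = lim_{s→0} s·G(s) = K·14 / (7·16·20) = (1/160)·K.
e_ss = 1/K_v = 16 ⇒ K_v = 0.0625 ⇒ K = 0.0625/(1/160) = 10.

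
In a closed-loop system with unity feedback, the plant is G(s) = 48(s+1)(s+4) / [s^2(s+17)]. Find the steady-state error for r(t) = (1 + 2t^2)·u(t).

Two free integrators in G(s): this is a type 2 system. Treating each term separately:
  • 1: tracked with zero error.
  • 2t^2: e_ss = 4/K_a with K_a=192/17 → 17/48.
Total e_ss = 17/48.

17/48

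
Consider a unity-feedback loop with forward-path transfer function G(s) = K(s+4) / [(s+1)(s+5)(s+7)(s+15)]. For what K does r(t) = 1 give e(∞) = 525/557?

G(s) has no factors of s in the denominator, so the system is type 0.
K_p = lim_{s→0} G(s) = K·4 / (1·5·7·15) = (4/525)·K.
e_ss = 1/(1 + K_p) = 525/557 ⇒ 1 + (4/525)·K = 557/525 ⇒ K = 8.

8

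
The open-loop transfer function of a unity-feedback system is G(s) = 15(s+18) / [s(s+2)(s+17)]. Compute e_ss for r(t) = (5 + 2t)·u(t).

34/135

The open loop has one pole at the origin → type 1 system. Taking each input component in turn:
  • 5: tracked with zero error.
  • 2t: e_ss = 2/K_v with K_v=135/17 → 34/135.
Total e_ss = 34/135.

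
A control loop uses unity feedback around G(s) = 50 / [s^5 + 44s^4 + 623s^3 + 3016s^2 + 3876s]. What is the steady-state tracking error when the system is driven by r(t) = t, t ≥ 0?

77.52

Factoring s from the denominator leaves a polynomial with constant term 3876, so the system is type 1.
K_v = lim_{s→0} s·G(s) = 50 / 3876 = 25/1938.
e_ss = 1/K_v = 1/(25/1938) = 77.52.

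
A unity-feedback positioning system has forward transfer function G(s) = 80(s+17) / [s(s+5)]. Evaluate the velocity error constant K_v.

G(s) has one factor of s in the denominator, so the system is type 1.
K_v = lim_{s→0} s·G(s) = 80·17 / (5) = 272.

272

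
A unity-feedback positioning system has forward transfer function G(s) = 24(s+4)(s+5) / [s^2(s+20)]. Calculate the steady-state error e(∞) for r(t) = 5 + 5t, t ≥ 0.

G(s) has two factors of s in the denominator, so the system is type 2. By superposition:
  • 5: tracked with zero error.
  • 5t: tracked with zero error.
Total e_ss = 0.

0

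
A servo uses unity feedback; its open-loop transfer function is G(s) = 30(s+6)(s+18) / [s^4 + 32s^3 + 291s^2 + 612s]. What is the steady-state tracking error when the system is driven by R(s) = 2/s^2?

Lowest-order denominator term is 612s, so the open loop has 1 pole at the origin → type 1 system.
K_v = lim_{s→0} s·G(s) = 30·6·18 / 612 = 90/17.
e_ss = 2/K_v = 2/(90/17) = 17/45.

17/45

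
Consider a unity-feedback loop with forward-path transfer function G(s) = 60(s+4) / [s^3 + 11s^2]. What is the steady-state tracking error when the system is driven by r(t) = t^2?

Factoring s^2 from the denominator leaves a polynomial with constant term 11, so the system is type 2.
K_a = lim_{s→0} s^2·G(s) = 60·4 / 11 = 240/11.
r(t) = t^2 gives R(s) = 2/s^3.
e_ss = 2/K_a = 2/(240/11) = 11/120.

11/120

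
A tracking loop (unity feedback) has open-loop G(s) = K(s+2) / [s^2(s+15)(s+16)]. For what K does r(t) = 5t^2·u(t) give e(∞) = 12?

Two free integrators in G(s): this is a type 2 system.
K_a = lim_{s→0} s^2·G(s) = K·2 / (15·16) = (1/120)·K.
e_ss = 10/K_a = 12 ⇒ K_a = 5/6 ⇒ K = (5/6)/(1/120) = 100.

100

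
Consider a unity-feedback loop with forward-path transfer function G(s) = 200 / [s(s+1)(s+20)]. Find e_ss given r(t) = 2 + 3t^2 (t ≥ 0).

G(s) has one factor of s in the denominator, so the system is type 1. Treating each term separately:
  • 2: tracked with zero error.
  • 3t^2: a type-1 system cannot track it, e_ss → ∞.
The unbounded component dominates.

infinity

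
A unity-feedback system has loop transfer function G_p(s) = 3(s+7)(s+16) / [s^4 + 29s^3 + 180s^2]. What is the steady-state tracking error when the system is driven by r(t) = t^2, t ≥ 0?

Factoring s^2 from the denominator leaves a polynomial with constant term 180, so the system is type 2.
K_a = lim_{s→0} s^2·G_p(s) = 3·7·16 / 180 = 28/15.
r(t) = t^2 gives R(s) = 2/s^3.
e_ss = 2/K_a = 2/(28/15) = 15/14.

15/14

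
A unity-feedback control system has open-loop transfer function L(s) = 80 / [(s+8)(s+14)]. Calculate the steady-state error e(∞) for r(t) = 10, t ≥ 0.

35/6

No free integrators in L(s): this is a type 0 system.
K_p = lim_{s→0} L(s) = 80 / (8·14) = 5/7.
e_ss = 10/(1 + K_p) = 10/(12/7) = 35/6.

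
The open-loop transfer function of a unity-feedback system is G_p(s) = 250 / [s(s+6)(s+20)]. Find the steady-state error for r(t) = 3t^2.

infinity

System type = 1 (one pole at s=0).
K_a = lim_{s→0} s^2·G_p(s) = 0; the steady-state error to this parabolic input grows without bound.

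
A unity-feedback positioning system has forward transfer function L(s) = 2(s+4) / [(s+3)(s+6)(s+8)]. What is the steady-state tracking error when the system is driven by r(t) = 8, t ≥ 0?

L(s) has no factors of s in the denominator, so the system is type 0.
K_p = lim_{s→0} L(s) = 2·4 / (3·6·8) = 1/18.
e_ss = 8/(1 + K_p) = 8/(19/18) = 144/19.

144/19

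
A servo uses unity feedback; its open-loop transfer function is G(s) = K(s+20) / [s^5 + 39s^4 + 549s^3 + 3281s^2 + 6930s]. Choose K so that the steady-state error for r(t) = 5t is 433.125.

Factoring s from the denominator leaves a polynomial with constant term 6930, so the system is type 1.
K_v = lim_{s→0} s·G(s) = K·20 / 6930 = (2/693)·K.
e_ss = 5/K_v = 433.125 ⇒ K_v = 8/693 ⇒ K = (8/693)/(2/693) = 4.

4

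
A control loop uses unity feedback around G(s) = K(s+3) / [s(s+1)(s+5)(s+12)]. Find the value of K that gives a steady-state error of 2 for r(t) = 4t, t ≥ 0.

40

The open loop has one pole at the origin → type 1 system.
K_v = lim_{s→0} s·G(s) = K·3 / (1·5·12) = 0.05·K.
e_ss = 4/K_v = 2 ⇒ K_v = 2 ⇒ K = 2/0.05 = 40.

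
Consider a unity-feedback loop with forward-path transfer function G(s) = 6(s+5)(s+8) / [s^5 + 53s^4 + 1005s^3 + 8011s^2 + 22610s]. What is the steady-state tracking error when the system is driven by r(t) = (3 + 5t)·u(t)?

11305/24

Factoring s from the denominator leaves a polynomial with constant term 22610, so the system is type 1. By superposition:
  • 3: tracked with zero error.
  • 5t: e_ss = 5/K_v with K_v=24/2261 → 11305/24.
Total e_ss = 11305/24.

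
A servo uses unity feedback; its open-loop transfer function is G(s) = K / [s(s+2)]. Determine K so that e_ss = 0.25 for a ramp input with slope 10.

80

System type = 1 (one pole at s=0).
K_v = lim_{s→0} s·G(s) = K / (2) = 0.5·K.
e_ss = 10/K_v = 0.25 ⇒ K_v = 40 ⇒ K = 40/0.5 = 80.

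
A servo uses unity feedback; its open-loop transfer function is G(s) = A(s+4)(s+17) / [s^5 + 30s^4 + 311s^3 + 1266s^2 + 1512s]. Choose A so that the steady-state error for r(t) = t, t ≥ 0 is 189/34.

4

Lowest-order denominator term is 1512s, so the open loop has 1 pole at the origin → type 1 system.
K_v = lim_{s→0} s·G(s) = A·4·17 / 1512 = (17/378)·A.
e_ss = 1/K_v = 189/34 ⇒ K_v = 34/189 ⇒ A = (34/189)/(17/378) = 4.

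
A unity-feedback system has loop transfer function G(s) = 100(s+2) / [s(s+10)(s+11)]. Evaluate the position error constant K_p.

infinity

K_p = lim_{s→0} G(s); with 1 pole at the origin the limit diverges, so K_p = ∞.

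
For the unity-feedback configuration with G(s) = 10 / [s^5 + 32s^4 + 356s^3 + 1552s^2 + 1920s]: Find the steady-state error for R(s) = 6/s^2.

1152

Lowest-order denominator term is 1920s, so the open loop has 1 pole at the origin → type 1 system.
K_v = lim_{s→0} s·G(s) = 10 / 1920 = 1/192.
e_ss = 6/K_v = 6/(1/192) = 1152.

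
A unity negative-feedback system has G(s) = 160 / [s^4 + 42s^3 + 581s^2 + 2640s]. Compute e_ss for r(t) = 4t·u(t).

The denominator has no term below 2640s — 1 pole at s=0, type 1.
K_v = lim_{s→0} s·G(s) = 160 / 2640 = 2/33.
e_ss = 4/K_v = 4/(2/33) = 66.

66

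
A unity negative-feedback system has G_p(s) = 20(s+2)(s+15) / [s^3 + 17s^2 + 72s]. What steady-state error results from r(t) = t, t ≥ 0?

Factoring s from the denominator leaves a polynomial with constant term 72, so the system is type 1.
K_v = lim_{s→0} s·G_p(s) = 20·2·15 / 72 = 25/3.
e_ss = 1/K_v = 1/(25/3) = 0.12.

0.12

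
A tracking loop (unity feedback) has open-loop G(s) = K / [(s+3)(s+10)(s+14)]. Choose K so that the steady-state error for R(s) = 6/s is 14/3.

120

G(s) has no factors of s in the denominator, so the system is type 0.
K_p = lim_{s→0} G(s) = K / (3·10·14) = (1/420)·K.
e_ss = 6/(1 + K_p) = 14/3 ⇒ 1 + (1/420)·K = 9/7 ⇒ K = 120.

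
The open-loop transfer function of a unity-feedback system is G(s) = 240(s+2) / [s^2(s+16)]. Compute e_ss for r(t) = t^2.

1/15

G(s) has two factors of s in the denominator, so the system is type 2.
K_a = lim_{s→0} s^2·G(s) = 240·2 / (16) = 30.
r(t) = t^2 gives R(s) = 2/s^3.
e_ss = 2/K_a = 2/30 = 1/15.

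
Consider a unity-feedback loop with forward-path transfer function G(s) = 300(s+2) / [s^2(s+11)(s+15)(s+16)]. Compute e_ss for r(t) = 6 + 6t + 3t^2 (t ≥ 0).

G(s) has two factors of s in the denominator, so the system is type 2. Treating each term separately:
  • 6: tracked with zero error.
  • 6t: tracked with zero error.
  • 3t^2: e_ss = 6/K_a with K_a=5/22 → 26.4.
Total e_ss = 26.4.

26.4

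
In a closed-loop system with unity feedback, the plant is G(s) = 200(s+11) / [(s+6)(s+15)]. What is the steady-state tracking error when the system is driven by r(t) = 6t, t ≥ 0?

No free integrators in G(s): this is a type 0 system.
For a type-0 system K_v = 0, so e_ss to a ramp input is unbounded.

infinity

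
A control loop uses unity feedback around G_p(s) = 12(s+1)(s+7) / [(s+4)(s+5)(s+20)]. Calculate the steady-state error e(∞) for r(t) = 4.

400/121

System type = 0 (no poles at s=0).
K_p = lim_{s→0} G_p(s) = 12·1·7 / (4·5·20) = 0.21.
e_ss = 4/(1 + K_p) = 4/1.21 = 400/121.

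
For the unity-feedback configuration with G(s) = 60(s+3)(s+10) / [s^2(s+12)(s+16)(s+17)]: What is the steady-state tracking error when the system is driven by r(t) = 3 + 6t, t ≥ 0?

System type = 2 (two poles at s=0). Treating each term separately:
  • 3: tracked with zero error.
  • 6t: tracked with zero error.
Total e_ss = 0.

0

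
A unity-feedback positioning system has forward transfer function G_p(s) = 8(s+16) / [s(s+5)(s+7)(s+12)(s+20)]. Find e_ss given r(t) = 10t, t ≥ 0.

656.25

System type = 1 (one pole at s=0).
K_v = lim_{s→0} s·G_p(s) = 8·16 / (5·7·12·20) = 8/525.
e_ss = 10/K_v = 10/(8/525) = 656.25.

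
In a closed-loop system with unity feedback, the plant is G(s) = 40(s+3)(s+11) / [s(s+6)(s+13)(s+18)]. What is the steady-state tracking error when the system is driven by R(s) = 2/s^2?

117/55

G(s) has one factor of s in the denominator, so the system is type 1.
K_v = lim_{s→0} s·G(s) = 40·3·11 / (6·13·18) = 110/117.
e_ss = 2/K_v = 2/(110/117) = 117/55.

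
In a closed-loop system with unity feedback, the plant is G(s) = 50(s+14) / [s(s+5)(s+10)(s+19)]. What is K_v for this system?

The open loop has one pole at the origin → type 1 system.
K_v = lim_{s→0} s·G(s) = 50·14 / (5·10·19) = 14/19.

14/19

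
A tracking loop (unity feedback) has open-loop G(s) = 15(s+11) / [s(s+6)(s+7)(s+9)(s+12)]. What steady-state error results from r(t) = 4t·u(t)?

6048/55

The open loop has one pole at the origin → type 1 system.
K_v = lim_{s→0} s·G(s) = 15·11 / (6·7·9·12) = 55/1512.
e_ss = 4/K_v = 4/(55/1512) = 6048/55.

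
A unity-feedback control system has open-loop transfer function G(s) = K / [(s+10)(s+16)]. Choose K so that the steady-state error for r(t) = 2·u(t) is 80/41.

The open loop has no poles at the origin → type 0 system.
K_p = lim_{s→0} G(s) = K / (10·16) = (1/160)·K.
e_ss = 2/(1 + K_p) = 80/41 ⇒ 1 + (1/160)·K = 1.025 ⇒ K = 4.

4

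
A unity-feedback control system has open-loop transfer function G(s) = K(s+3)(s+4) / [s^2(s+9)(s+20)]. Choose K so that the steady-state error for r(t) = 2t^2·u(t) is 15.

4

G(s) has two factors of s in the denominator, so the system is type 2.
K_a = lim_{s→0} s^2·G(s) = K·3·4 / (9·20) = (1/15)·K.
e_ss = 4/K_a = 15 ⇒ K_a = 4/15 ⇒ K = (4/15)/(1/15) = 4.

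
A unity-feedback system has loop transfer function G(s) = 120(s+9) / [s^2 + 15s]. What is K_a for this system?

0

The denominator has no term below 15s — 1 pole at s=0, type 1.
K_a = lim_{s→0} s^2·G(s) = 0 (the extra factor of s kills the finite limit).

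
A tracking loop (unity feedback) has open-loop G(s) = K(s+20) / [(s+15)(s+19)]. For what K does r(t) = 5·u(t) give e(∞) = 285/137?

20

G(s) has no factors of s in the denominator, so the system is type 0.
K_p = lim_{s→0} G(s) = K·20 / (15·19) = (4/57)·K.
e_ss = 5/(1 + K_p) = 285/137 ⇒ 1 + (4/57)·K = 137/57 ⇒ K = 20.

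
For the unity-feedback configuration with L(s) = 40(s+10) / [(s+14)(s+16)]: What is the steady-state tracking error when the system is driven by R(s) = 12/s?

56/13

System type = 0 (no poles at s=0).
K_p = lim_{s→0} L(s) = 40·10 / (14·16) = 25/14.
e_ss = 12/(1 + K_p) = 12/(39/14) = 56/13.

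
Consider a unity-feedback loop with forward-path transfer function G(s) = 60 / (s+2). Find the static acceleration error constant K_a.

System type = 0 (no poles at s=0).
K_a = lim_{s→0} s^2·G(s) = 0 (the extra factor of s kills the finite limit).

0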